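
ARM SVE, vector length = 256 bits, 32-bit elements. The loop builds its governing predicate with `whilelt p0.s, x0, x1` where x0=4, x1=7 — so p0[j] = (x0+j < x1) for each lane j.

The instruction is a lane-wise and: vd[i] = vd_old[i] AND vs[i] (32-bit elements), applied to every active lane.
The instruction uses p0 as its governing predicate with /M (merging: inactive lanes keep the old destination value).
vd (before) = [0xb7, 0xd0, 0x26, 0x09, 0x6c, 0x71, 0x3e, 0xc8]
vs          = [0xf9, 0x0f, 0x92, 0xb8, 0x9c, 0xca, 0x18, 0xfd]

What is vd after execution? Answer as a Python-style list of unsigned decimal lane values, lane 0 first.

vd = [177, 0, 2, 9, 108, 113, 62, 200]

lane count: 256 div 32 = 8
p0[j] = (4+j < 7); true for j=0..2 → 3 lanes set
[0] and(0xb7,0xf9) = 0xb1
[1] and(0xd0,0x0f) = 0x00
[2] and(0x26,0x92) = 0x02
[3] tail/keep = 0x09
[4] tail/keep = 0x6c
[5] tail/keep = 0x71
[6] tail/keep = 0x3e
[7] tail/keep = 0xc8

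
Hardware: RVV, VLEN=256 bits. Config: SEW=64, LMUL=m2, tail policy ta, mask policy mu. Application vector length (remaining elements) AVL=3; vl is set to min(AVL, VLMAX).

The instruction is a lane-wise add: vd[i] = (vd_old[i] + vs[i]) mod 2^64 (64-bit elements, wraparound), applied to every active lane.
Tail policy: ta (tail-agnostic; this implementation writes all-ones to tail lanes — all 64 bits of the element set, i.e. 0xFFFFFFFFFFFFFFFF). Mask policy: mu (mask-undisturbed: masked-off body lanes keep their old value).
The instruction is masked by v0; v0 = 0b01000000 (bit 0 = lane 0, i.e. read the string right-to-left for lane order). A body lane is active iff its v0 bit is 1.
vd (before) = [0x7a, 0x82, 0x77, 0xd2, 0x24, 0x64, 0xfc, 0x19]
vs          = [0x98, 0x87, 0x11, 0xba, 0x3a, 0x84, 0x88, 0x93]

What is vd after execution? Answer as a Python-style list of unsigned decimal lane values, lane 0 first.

vd = [122, 130, 119, 18446744073709551615, 18446744073709551615, 18446744073709551615, 18446744073709551615, 18446744073709551615]

VLMAX = (256 × 2) / 64 = 8 lanes
AVL=3 ≤ VLMAX=8, so vl = 3
vd[0] mask-off/keep -> 0x7a
vd[1] mask-off/keep -> 0x82
vd[2] mask-off/keep -> 0x77
vd[3] tail/ones -> 0xffffffffffffffff
vd[4] tail/ones -> 0xffffffffffffffff
vd[5] tail/ones -> 0xffffffffffffffff
vd[6] tail/ones -> 0xffffffffffffffff
vd[7] tail/ones -> 0xffffffffffffffff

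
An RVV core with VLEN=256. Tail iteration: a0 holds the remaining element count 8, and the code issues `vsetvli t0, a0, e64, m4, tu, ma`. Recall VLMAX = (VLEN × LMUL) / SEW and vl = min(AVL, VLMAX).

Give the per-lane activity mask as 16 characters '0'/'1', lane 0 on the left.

predicate = 1111111100000000

VLMAX = VLEN×LMUL/SEW = 256×4/64 = 16
vl = min(AVL, VLMAX) = min(8, 16) = 8
bits (lane 0 leftmost): 1111111100000000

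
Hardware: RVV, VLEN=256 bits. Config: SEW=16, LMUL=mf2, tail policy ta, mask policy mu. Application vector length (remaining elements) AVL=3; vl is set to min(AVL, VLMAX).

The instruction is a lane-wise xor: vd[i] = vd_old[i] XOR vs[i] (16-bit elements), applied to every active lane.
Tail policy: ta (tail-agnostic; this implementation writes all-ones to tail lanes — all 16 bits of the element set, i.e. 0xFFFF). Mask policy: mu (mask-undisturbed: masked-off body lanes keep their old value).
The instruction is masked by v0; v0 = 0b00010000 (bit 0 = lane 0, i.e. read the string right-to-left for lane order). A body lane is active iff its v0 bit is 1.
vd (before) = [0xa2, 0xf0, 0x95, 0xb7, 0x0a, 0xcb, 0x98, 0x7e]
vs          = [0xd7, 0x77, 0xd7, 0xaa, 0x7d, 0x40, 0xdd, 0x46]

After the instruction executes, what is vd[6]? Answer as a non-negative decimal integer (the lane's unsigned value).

VLMAX = VLEN×LMUL/SEW = 256×1/2/16 = 8
vl = min(AVL, VLMAX) = min(3, 8) = 3
vd[0] mask-off/keep -> 0xa2
vd[1] mask-off/keep -> 0xf0
vd[2] mask-off/keep -> 0x95
vd[3] tail/ones -> 0xffff
vd[4] tail/ones -> 0xffff
vd[5] tail/ones -> 0xffff
vd[6] tail/ones -> 0xffff
vd[7] tail/ones -> 0xffff

vd[6] = 65535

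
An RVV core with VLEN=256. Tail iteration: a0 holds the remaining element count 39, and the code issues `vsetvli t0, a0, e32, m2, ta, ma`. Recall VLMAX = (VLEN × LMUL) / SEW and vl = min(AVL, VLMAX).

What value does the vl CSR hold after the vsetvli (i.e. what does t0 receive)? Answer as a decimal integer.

VLMAX = VLEN×LMUL/SEW = 256×2/32 = 16
vl = min(AVL, VLMAX) = min(39, 16) = 16

vl = 16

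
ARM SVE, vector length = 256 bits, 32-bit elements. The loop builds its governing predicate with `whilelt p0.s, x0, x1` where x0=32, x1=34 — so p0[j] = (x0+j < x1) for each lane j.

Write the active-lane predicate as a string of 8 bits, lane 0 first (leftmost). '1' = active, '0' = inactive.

predicate = 11000000

register lanes = 256/32 = 8
p0[j] = (32+j < 34); true for j=0..1 → 2 lanes set
bits (lane 0 leftmost): 11000000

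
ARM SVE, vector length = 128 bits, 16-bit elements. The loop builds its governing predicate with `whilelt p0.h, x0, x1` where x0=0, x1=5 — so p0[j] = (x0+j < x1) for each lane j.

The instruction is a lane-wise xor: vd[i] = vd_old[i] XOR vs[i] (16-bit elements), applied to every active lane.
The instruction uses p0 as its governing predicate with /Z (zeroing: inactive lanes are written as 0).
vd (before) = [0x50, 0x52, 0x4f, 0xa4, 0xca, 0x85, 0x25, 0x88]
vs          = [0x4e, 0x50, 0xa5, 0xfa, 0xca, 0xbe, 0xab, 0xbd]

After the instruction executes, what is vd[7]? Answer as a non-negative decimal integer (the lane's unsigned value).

vd[7] = 0

lane count: 128 div 16 = 8
whilelt: lane j active iff 0+j < 5 → j < 5 → 5 active
lane  0: xor(0x50,0x4e) ⇒ 0x1e
lane  1: xor(0x52,0x50) ⇒ 0x02
lane  2: xor(0x4f,0xa5) ⇒ 0xea
lane  3: xor(0xa4,0xfa) ⇒ 0x5e
lane  4: xor(0xca,0xca) ⇒ 0x00
lane  5: tail/zero ⇒ 0x00
lane  6: tail/zero ⇒ 0x00
lane  7: tail/zero ⇒ 0x00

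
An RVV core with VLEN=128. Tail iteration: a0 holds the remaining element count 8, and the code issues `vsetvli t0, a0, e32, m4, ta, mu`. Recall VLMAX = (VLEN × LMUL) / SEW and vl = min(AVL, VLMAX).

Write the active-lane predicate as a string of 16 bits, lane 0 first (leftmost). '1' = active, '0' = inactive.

VLMAX = VLEN×LMUL/SEW = 128×4/32 = 16
AVL=8 ≤ VLMAX=16, so vl = 8
bits (lane 0 leftmost): 1111111100000000

predicate = 1111111100000000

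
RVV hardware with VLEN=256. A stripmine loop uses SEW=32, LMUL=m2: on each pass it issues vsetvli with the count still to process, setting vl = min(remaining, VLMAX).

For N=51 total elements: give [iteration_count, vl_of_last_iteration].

VLMAX = VLEN×LMUL/SEW = 256×2/32 = 16
51 elements at 16/iter → 4 passes, remainder 3 on the last

[iterations, last_vl] = [4, 3]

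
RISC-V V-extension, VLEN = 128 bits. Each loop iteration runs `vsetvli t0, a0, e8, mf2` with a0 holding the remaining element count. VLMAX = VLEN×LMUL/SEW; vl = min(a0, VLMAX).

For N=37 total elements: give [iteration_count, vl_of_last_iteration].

[iterations, last_vl] = [5, 5]

lanes per group: 128·1/2/8 = 8
iterations = ceil(37/8) = 5; final-pass vl = 5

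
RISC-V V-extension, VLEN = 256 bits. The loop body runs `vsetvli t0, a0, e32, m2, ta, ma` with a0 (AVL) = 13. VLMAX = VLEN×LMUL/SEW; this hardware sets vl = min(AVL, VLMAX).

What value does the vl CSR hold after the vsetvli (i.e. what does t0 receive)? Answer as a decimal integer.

VLMAX = (256 × 2) / 32 = 16 lanes
vl ← min(13, 16) = 13

vl = 13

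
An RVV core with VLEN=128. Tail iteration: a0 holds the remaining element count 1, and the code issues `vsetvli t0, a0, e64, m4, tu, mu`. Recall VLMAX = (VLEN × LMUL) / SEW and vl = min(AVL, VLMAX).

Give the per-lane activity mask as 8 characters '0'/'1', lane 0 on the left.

VLMAX = (128 × 4) / 64 = 8 lanes
vl = min(AVL, VLMAX) = min(1, 8) = 1
bits (lane 0 leftmost): 10000000

predicate = 10000000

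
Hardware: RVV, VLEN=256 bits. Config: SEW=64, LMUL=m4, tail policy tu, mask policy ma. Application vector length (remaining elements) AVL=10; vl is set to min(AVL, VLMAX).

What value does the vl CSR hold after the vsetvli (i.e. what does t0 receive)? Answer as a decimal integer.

vl = 10

VLMAX = (256 × 4) / 64 = 16 lanes
AVL=10 ≤ VLMAX=16, so vl = 10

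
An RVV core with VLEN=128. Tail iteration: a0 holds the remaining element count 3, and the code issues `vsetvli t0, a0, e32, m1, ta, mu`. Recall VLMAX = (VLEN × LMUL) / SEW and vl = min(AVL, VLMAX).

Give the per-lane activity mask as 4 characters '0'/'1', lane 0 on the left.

predicate = 1110

lanes per group: 128·1/32 = 4
AVL=3 ≤ VLMAX=4, so vl = 3
bits (lane 0 leftmost): 1110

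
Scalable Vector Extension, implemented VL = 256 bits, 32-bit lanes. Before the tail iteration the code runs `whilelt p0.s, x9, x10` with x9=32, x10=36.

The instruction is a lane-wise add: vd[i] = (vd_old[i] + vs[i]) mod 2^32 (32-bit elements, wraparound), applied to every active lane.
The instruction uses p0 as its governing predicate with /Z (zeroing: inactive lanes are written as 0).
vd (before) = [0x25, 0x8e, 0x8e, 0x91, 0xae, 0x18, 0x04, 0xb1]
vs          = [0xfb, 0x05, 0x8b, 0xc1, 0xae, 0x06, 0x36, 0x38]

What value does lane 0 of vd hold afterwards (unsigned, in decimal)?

vd[0] = 288

256-bit reg / 32-bit elem → 8 lanes
active while 32+j < 36, i.e. j ∈ [0,4) capped at 8 ⇒ 4
[0] add(0x25,0xfb) = 0x120
[1] add(0x8e,0x05) = 0x93
[2] add(0x8e,0x8b) = 0x119
[3] add(0x91,0xc1) = 0x152
[4] tail/zero = 0x00
[5] tail/zero = 0x00
[6] tail/zero = 0x00
[7] tail/zero = 0x00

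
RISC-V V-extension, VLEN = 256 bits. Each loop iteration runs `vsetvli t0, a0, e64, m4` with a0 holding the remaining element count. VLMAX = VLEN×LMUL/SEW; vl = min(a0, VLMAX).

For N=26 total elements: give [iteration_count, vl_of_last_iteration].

[iterations, last_vl] = [2, 10]

lanes per group: 256·4/64 = 16
iterations = ceil(26/16) = 2; final-pass vl = 10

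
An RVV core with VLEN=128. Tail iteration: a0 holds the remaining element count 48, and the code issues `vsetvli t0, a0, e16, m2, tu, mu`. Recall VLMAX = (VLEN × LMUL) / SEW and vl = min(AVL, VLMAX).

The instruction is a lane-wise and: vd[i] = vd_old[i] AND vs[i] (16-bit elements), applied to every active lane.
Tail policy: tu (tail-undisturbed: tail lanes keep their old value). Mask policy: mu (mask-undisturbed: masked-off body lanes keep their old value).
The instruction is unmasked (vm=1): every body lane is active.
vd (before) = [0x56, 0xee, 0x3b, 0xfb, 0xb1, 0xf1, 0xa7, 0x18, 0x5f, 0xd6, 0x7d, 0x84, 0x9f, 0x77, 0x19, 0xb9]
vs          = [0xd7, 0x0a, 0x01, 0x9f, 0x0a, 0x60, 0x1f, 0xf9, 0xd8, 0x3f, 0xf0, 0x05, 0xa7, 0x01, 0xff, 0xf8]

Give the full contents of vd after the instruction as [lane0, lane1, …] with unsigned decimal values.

lanes per group: 128·2/16 = 16
vl ← min(48, 16) = 16
lane  0: and(0x56,0xd7) ⇒ 0x56
lane  1: and(0xee,0x0a) ⇒ 0x0a
lane  2: and(0x3b,0x01) ⇒ 0x01
lane  3: and(0xfb,0x9f) ⇒ 0x9b
lane  4: and(0xb1,0x0a) ⇒ 0x00
lane  5: and(0xf1,0x60) ⇒ 0x60
lane  6: and(0xa7,0x1f) ⇒ 0x07
lane  7: and(0x18,0xf9) ⇒ 0x18
lane  8: and(0x5f,0xd8) ⇒ 0x58
lane  9: and(0xd6,0x3f) ⇒ 0x16
lane 10: and(0x7d,0xf0) ⇒ 0x70
lane 11: and(0x84,0x05) ⇒ 0x04
lane 12: and(0x9f,0xa7) ⇒ 0x87
lane 13: and(0x77,0x01) ⇒ 0x01
lane 14: and(0x19,0xff) ⇒ 0x19
lane 15: and(0xb9,0xf8) ⇒ 0xb8

vd = [86, 10, 1, 155, 0, 96, 7, 24, 88, 22, 112, 4, 135, 1, 25, 184]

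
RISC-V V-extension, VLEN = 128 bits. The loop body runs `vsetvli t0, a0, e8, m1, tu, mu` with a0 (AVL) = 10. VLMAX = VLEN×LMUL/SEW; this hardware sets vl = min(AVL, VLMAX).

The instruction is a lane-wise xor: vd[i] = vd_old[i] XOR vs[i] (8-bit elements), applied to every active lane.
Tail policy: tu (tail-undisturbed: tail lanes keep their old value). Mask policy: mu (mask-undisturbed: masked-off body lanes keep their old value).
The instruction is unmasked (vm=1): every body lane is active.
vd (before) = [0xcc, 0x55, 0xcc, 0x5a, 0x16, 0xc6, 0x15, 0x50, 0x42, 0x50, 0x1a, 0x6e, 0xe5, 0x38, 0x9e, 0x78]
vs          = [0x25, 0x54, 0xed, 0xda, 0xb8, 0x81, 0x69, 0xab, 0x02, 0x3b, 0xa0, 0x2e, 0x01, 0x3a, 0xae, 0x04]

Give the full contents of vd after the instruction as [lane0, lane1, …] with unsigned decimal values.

VLMAX = VLEN×LMUL/SEW = 128×1/8 = 16
vl = min(AVL, VLMAX) = min(10, 16) = 10
[0] xor(0xcc,0x25) = 0xe9
[1] xor(0x55,0x54) = 0x01
[2] xor(0xcc,0xed) = 0x21
[3] xor(0x5a,0xda) = 0x80
[4] xor(0x16,0xb8) = 0xae
[5] xor(0xc6,0x81) = 0x47
[6] xor(0x15,0x69) = 0x7c
[7] xor(0x50,0xab) = 0xfb
[8] xor(0x42,0x02) = 0x40
[9] xor(0x50,0x3b) = 0x6b
[10] tail/keep = 0x1a
[11] tail/keep = 0x6e
[12] tail/keep = 0xe5
[13] tail/keep = 0x38
[14] tail/keep = 0x9e
[15] tail/keep = 0x78

vd = [233, 1, 33, 128, 174, 71, 124, 251, 64, 107, 26, 110, 229, 56, 158, 120]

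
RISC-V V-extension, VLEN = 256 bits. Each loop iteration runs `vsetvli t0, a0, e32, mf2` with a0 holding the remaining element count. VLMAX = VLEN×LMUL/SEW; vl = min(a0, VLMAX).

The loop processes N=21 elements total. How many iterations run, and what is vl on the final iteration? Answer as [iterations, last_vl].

VLMAX = VLEN×LMUL/SEW = 256×1/2/32 = 4
N=21: ⌈21/4⌉ = 6 iters; last vl = 21 − 5×4 = 1

[iterations, last_vl] = [6, 1]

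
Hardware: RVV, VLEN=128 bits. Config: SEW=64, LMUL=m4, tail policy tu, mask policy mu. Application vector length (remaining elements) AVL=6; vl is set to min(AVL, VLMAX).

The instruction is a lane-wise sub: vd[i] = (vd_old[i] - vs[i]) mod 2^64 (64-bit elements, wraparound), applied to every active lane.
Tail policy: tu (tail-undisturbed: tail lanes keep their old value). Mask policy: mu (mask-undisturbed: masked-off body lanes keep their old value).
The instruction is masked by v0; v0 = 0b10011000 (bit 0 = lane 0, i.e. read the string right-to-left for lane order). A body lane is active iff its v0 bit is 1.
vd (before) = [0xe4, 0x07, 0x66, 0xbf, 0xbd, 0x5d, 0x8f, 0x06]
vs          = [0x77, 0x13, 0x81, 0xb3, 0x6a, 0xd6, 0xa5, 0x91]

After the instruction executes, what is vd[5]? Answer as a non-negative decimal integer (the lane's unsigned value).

vd[5] = 93

VLMAX = VLEN×LMUL/SEW = 128×4/64 = 8
AVL=6 ≤ VLMAX=8, so vl = 6
vd[0] mask-off/keep -> 0xe4
vd[1] mask-off/keep -> 0x07
vd[2] mask-off/keep -> 0x66
vd[3] sub(0xbf,0xb3) -> 0x0c
vd[4] sub(0xbd,0x6a) -> 0x53
vd[5] mask-off/keep -> 0x5d
vd[6] tail/keep -> 0x8f
vd[7] tail/keep -> 0x06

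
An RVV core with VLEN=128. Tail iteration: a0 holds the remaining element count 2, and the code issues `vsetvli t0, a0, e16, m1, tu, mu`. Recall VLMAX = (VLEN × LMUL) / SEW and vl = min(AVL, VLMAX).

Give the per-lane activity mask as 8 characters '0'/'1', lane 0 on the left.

predicate = 11000000

VLMAX = VLEN×LMUL/SEW = 128×1/16 = 8
vl ← min(2, 8) = 2
bits (lane 0 leftmost): 11000000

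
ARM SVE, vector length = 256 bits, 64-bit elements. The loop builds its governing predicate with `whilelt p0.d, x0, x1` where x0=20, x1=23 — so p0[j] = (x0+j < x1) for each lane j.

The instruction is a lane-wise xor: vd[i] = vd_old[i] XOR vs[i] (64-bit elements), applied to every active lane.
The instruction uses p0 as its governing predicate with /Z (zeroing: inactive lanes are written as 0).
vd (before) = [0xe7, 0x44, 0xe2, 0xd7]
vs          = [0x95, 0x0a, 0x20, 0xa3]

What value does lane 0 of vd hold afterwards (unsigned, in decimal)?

vd[0] = 114

lane count: 256 div 64 = 4
whilelt: lane j active iff 20+j < 23 → j < 3 → 3 active
lane  0: xor(0xe7,0x95) ⇒ 0x72
lane  1: xor(0x44,0x0a) ⇒ 0x4e
lane  2: xor(0xe2,0x20) ⇒ 0xc2
lane  3: tail/zero ⇒ 0x00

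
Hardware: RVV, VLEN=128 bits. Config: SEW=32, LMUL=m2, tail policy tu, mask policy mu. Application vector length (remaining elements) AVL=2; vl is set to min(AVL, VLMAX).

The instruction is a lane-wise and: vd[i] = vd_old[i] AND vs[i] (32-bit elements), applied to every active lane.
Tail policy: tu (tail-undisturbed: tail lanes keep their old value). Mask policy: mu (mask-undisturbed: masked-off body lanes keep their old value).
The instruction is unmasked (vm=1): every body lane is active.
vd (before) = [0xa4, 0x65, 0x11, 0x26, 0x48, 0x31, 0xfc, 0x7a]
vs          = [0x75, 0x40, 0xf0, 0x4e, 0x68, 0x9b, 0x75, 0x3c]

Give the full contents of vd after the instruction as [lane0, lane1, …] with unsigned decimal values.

vd = [36, 64, 17, 38, 72, 49, 252, 122]

VLMAX = VLEN×LMUL/SEW = 128×2/32 = 8
vl ← min(2, 8) = 2
[0] and(0xa4,0x75) = 0x24
[1] and(0x65,0x40) = 0x40
[2] tail/keep = 0x11
[3] tail/keep = 0x26
[4] tail/keep = 0x48
[5] tail/keep = 0x31
[6] tail/keep = 0xfc
[7] tail/keep = 0x7a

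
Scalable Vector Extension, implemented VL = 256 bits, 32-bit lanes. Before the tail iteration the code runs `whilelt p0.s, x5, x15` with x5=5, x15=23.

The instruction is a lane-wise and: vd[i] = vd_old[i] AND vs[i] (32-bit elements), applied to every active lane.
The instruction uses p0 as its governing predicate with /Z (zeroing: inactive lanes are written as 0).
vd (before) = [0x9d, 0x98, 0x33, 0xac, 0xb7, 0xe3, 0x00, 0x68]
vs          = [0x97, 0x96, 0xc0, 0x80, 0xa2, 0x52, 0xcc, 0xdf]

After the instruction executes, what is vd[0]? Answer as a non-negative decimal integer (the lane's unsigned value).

256-bit reg / 32-bit elem → 8 lanes
active while 5+j < 23, i.e. j ∈ [0,18) capped at 8 ⇒ 8
vd[0] and(0x9d,0x97) -> 0x95
vd[1] and(0x98,0x96) -> 0x90
vd[2] and(0x33,0xc0) -> 0x00
vd[3] and(0xac,0x80) -> 0x80
vd[4] and(0xb7,0xa2) -> 0xa2
vd[5] and(0xe3,0x52) -> 0x42
vd[6] and(0x00,0xcc) -> 0x00
vd[7] and(0x68,0xdf) -> 0x48

vd[0] = 149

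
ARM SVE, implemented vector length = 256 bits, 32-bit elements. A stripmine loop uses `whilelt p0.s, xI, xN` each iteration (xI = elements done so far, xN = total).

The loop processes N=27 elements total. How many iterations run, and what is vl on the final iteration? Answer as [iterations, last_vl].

lane count: 256 div 32 = 8
27 elements at 8/iter → 4 passes, remainder 3 on the last

[iterations, last_vl] = [4, 3]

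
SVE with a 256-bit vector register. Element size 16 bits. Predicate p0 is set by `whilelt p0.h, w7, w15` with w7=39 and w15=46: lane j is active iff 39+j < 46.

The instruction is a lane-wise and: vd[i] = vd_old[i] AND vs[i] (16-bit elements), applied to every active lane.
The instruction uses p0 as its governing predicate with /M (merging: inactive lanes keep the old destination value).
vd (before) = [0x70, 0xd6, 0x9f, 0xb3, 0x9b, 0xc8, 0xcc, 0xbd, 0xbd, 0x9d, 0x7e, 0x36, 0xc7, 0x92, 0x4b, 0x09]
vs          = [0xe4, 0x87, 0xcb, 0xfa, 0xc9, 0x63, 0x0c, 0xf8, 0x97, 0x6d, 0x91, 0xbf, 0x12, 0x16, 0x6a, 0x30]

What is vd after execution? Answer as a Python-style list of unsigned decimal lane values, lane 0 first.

vd = [96, 134, 139, 178, 137, 64, 12, 189, 189, 157, 126, 54, 199, 146, 75, 9]

register lanes = 256/16 = 16
p0[j] = (39+j < 46); true for j=0..6 → 7 lanes set
vd[0] and(0x70,0xe4) -> 0x60
vd[1] and(0xd6,0x87) -> 0x86
vd[2] and(0x9f,0xcb) -> 0x8b
vd[3] and(0xb3,0xfa) -> 0xb2
vd[4] and(0x9b,0xc9) -> 0x89
vd[5] and(0xc8,0x63) -> 0x40
vd[6] and(0xcc,0x0c) -> 0x0c
vd[7] tail/keep -> 0xbd
vd[8] tail/keep -> 0xbd
vd[9] tail/keep -> 0x9d
vd[10] tail/keep -> 0x7e
vd[11] tail/keep -> 0x36
vd[12] tail/keep -> 0xc7
vd[13] tail/keep -> 0x92
vd[14] tail/keep -> 0x4b
vd[15] tail/keep -> 0x09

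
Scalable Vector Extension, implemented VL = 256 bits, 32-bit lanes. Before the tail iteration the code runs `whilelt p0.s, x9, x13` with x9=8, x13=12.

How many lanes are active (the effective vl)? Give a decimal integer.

vl = 4

256-bit reg / 32-bit elem → 8 lanes
p0[j] = (8+j < 12); true for j=0..3 → 4 lanes set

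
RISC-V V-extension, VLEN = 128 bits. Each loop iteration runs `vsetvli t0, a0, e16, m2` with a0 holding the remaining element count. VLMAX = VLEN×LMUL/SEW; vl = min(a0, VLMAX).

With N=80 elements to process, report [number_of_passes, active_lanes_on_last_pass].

VLMAX = (128 × 2) / 16 = 16 lanes
iterations = ceil(80/16) = 5; final-pass vl = 16

[iterations, last_vl] = [5, 16]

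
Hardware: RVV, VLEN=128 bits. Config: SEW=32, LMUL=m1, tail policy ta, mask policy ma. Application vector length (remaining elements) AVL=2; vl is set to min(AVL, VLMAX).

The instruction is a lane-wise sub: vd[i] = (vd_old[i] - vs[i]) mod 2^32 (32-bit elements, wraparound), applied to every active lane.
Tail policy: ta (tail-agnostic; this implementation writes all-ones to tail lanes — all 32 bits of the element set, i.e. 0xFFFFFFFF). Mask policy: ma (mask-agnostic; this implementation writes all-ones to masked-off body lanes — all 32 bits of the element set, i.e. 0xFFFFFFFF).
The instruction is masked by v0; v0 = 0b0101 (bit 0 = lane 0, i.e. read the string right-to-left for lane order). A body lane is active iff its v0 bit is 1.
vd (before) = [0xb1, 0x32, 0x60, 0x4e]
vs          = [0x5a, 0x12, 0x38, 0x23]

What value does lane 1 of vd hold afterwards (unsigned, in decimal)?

vd[1] = 4294967295

lanes per group: 128·1/32 = 4
vl ← min(2, 4) = 2
lane  0: sub(0xb1,0x5a) ⇒ 0x57
lane  1: mask-off/ones ⇒ 0xffffffff
lane  2: tail/ones ⇒ 0xffffffff
lane  3: tail/ones ⇒ 0xffffffff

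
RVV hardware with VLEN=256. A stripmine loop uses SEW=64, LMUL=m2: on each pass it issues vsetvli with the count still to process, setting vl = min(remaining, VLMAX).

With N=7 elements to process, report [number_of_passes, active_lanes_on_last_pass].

[iterations, last_vl] = [1, 7]

VLMAX = VLEN×LMUL/SEW = 256×2/64 = 8
iterations = ceil(7/8) = 1; final-pass vl = 7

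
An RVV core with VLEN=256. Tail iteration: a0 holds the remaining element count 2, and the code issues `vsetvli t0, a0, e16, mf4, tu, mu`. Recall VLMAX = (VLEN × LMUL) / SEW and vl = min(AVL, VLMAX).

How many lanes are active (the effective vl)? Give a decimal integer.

lanes per group: 256·1/4/16 = 4
AVL=2 ≤ VLMAX=4, so vl = 2

vl = 2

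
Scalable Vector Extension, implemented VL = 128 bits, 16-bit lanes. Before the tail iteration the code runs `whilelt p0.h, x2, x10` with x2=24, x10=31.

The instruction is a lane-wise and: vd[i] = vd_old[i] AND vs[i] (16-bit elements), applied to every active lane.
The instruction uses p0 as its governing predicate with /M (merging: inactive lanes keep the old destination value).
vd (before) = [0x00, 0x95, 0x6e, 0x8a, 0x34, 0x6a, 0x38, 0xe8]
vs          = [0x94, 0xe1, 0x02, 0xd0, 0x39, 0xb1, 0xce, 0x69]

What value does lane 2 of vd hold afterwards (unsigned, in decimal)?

vd[2] = 2

register lanes = 128/16 = 8
whilelt: lane j active iff 24+j < 31 → j < 7 → 7 active
  i=0: and(0x00,0x94) → 0
  i=1: and(0x95,0xe1) → 129
  i=2: and(0x6e,0x02) → 2
  i=3: and(0x8a,0xd0) → 128
  i=4: and(0x34,0x39) → 48
  i=5: and(0x6a,0xb1) → 32
  i=6: and(0x38,0xce) → 8
  i=7: tail/keep → 232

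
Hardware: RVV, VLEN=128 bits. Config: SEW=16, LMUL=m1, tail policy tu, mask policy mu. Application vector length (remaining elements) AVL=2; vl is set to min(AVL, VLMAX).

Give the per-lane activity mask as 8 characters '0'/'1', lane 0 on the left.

predicate = 11000000

lanes per group: 128·1/16 = 8
AVL=2 ≤ VLMAX=8, so vl = 2
bits (lane 0 leftmost): 11000000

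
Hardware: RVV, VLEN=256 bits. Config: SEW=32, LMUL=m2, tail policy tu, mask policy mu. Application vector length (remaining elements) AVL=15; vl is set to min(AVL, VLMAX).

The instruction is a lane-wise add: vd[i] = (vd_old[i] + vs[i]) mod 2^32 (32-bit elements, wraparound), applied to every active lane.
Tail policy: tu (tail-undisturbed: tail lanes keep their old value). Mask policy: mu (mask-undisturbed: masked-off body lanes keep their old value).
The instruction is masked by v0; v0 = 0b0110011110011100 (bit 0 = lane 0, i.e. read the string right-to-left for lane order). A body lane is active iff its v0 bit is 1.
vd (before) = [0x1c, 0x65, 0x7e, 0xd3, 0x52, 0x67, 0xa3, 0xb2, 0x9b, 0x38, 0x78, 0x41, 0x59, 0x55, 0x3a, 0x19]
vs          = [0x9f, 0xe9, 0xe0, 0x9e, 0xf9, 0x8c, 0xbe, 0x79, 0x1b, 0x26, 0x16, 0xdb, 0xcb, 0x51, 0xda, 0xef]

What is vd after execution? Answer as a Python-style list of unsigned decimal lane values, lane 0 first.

vd = [28, 101, 350, 369, 331, 103, 163, 299, 182, 94, 142, 65, 89, 166, 276, 25]

lanes per group: 256·2/32 = 16
vl ← min(15, 16) = 15
[0] mask-off/keep = 0x1c
[1] mask-off/keep = 0x65
[2] add(0x7e,0xe0) = 0x15e
[3] add(0xd3,0x9e) = 0x171
[4] add(0x52,0xf9) = 0x14b
[5] mask-off/keep = 0x67
[6] mask-off/keep = 0xa3
[7] add(0xb2,0x79) = 0x12b
[8] add(0x9b,0x1b) = 0xb6
[9] add(0x38,0x26) = 0x5e
[10] add(0x78,0x16) = 0x8e
[11] mask-off/keep = 0x41
[12] mask-off/keep = 0x59
[13] add(0x55,0x51) = 0xa6
[14] add(0x3a,0xda) = 0x114
[15] tail/keep = 0x19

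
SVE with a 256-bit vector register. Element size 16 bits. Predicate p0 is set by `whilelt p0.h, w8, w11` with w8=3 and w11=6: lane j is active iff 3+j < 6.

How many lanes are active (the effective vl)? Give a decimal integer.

register lanes = 256/16 = 16
whilelt: lane j active iff 3+j < 6 → j < 3 → 3 active

vl = 3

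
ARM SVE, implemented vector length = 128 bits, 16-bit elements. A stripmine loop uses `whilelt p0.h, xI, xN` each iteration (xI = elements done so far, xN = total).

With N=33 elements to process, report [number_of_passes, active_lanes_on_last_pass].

register lanes = 128/16 = 8
33 elements at 8/iter → 5 passes, remainder 1 on the last

[iterations, last_vl] = [5, 1]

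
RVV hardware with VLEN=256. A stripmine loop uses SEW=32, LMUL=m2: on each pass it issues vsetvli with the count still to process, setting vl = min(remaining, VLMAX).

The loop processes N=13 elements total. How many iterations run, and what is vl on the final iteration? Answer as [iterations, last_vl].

[iterations, last_vl] = [1, 13]

VLMAX = (256 × 2) / 32 = 16 lanes
13 elements at 16/iter → 1 passes, remainder 13 on the last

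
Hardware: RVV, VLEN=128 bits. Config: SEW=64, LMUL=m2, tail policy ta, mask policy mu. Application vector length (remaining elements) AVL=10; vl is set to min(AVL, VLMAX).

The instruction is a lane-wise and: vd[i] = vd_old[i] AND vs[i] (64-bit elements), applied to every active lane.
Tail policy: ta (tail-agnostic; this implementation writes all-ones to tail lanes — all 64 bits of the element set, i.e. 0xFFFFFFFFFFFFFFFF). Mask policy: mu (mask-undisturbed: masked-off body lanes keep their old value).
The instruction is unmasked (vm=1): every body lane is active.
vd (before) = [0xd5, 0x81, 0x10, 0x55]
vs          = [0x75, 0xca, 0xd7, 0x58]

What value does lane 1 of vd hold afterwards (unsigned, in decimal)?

lanes per group: 128·2/64 = 4
vl = min(AVL, VLMAX) = min(10, 4) = 4
lane  0: and(0xd5,0x75) ⇒ 0x55
lane  1: and(0x81,0xca) ⇒ 0x80
lane  2: and(0x10,0xd7) ⇒ 0x10
lane  3: and(0x55,0x58) ⇒ 0x50

vd[1] = 128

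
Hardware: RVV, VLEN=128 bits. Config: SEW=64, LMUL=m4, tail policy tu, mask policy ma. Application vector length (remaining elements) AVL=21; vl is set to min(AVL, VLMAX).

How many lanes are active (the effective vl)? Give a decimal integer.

vl = 8

lanes per group: 128·4/64 = 8
AVL=21 > VLMAX=8, so vl = 8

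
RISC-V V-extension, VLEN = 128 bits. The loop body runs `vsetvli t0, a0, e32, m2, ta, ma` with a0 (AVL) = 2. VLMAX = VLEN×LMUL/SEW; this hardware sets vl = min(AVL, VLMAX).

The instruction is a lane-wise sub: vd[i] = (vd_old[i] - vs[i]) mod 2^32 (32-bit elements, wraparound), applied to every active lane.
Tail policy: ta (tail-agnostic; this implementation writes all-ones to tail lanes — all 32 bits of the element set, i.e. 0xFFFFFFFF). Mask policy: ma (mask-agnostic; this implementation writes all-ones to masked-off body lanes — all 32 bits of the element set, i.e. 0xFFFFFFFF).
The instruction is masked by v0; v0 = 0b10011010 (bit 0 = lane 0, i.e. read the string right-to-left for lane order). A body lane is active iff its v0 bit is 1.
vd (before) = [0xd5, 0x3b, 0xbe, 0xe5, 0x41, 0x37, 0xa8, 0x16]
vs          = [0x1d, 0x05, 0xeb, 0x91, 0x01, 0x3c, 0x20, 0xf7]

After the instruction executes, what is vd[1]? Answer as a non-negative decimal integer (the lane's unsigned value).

VLMAX = (128 × 2) / 32 = 8 lanes
vl ← min(2, 8) = 2
[0] mask-off/ones = 0xffffffff
[1] sub(0x3b,0x05) = 0x36
[2] tail/ones = 0xffffffff
[3] tail/ones = 0xffffffff
[4] tail/ones = 0xffffffff
[5] tail/ones = 0xffffffff
[6] tail/ones = 0xffffffff
[7] tail/ones = 0xffffffff

vd[1] = 54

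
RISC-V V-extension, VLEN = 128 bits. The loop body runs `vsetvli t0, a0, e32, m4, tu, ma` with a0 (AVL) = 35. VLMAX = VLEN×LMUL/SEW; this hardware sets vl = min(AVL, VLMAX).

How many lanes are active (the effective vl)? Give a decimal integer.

vl = 16

VLMAX = (128 × 4) / 32 = 16 lanes
vl ← min(35, 16) = 16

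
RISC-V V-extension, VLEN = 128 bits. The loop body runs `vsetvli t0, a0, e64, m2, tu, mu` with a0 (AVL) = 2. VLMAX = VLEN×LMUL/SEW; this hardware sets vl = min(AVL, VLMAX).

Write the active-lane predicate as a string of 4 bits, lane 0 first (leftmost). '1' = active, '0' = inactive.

lanes per group: 128·2/64 = 4
vl = min(AVL, VLMAX) = min(2, 4) = 2
bits (lane 0 leftmost): 1100

predicate = 1100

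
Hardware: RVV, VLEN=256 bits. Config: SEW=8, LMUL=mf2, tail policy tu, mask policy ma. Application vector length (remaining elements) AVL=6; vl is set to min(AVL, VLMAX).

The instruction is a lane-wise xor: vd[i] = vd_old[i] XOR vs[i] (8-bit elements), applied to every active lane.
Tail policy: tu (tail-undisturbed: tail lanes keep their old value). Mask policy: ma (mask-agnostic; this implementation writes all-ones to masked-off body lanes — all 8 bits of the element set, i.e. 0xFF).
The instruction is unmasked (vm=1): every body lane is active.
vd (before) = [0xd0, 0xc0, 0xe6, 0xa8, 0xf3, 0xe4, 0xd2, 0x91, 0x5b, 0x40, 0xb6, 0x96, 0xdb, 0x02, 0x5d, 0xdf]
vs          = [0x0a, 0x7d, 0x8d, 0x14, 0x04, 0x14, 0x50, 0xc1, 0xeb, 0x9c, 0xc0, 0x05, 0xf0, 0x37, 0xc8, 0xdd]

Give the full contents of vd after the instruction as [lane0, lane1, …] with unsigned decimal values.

vd = [218, 189, 107, 188, 247, 240, 210, 145, 91, 64, 182, 150, 219, 2, 93, 223]

VLMAX = (256 × 1/2) / 8 = 16 lanes
AVL=6 ≤ VLMAX=16, so vl = 6
lane  0: xor(0xd0,0x0a) ⇒ 0xda
lane  1: xor(0xc0,0x7d) ⇒ 0xbd
lane  2: xor(0xe6,0x8d) ⇒ 0x6b
lane  3: xor(0xa8,0x14) ⇒ 0xbc
lane  4: xor(0xf3,0x04) ⇒ 0xf7
lane  5: xor(0xe4,0x14) ⇒ 0xf0
lane  6: tail/keep ⇒ 0xd2
lane  7: tail/keep ⇒ 0x91
lane  8: tail/keep ⇒ 0x5b
lane  9: tail/keep ⇒ 0x40
lane 10: tail/keep ⇒ 0xb6
lane 11: tail/keep ⇒ 0x96
lane 12: tail/keep ⇒ 0xdb
lane 13: tail/keep ⇒ 0x02
lane 14: tail/keep ⇒ 0x5d
lane 15: tail/keep ⇒ 0xdf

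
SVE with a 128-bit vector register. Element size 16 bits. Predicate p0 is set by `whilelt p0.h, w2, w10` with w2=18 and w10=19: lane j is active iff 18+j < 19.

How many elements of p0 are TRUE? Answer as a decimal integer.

lane count: 128 div 16 = 8
whilelt: lane j active iff 18+j < 19 → j < 1 → 1 active

vl = 1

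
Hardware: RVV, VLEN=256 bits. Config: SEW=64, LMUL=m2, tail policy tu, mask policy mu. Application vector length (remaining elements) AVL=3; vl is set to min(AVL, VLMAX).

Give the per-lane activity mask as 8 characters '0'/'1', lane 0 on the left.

predicate = 11100000

lanes per group: 256·2/64 = 8
vl ← min(3, 8) = 3
bits (lane 0 leftmost): 11100000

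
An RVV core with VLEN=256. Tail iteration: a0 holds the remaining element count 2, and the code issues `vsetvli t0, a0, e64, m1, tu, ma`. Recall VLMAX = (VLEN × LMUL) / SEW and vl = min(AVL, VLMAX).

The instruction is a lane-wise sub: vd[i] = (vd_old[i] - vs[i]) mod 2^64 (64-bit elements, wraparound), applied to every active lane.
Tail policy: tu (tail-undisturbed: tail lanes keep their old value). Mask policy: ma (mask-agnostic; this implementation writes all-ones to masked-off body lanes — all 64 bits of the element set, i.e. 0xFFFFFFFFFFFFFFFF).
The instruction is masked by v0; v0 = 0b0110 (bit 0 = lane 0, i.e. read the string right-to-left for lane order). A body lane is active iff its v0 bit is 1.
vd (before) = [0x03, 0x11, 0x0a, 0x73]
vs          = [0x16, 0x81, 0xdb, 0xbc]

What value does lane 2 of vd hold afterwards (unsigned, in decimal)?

vd[2] = 10

lanes per group: 256·1/64 = 4
AVL=2 ≤ VLMAX=4, so vl = 2
vd[0] mask-off/ones -> 0xffffffffffffffff
vd[1] sub(0x11,0x81) -> 0xffffffffffffff90
vd[2] tail/keep -> 0x0a
vd[3] tail/keep -> 0x73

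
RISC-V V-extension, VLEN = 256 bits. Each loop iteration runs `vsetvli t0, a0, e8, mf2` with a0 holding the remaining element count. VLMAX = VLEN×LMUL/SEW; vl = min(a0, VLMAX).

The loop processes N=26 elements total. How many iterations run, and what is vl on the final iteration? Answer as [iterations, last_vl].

VLMAX = VLEN×LMUL/SEW = 256×1/2/8 = 16
iterations = ceil(26/16) = 2; final-pass vl = 10

[iterations, last_vl] = [2, 10]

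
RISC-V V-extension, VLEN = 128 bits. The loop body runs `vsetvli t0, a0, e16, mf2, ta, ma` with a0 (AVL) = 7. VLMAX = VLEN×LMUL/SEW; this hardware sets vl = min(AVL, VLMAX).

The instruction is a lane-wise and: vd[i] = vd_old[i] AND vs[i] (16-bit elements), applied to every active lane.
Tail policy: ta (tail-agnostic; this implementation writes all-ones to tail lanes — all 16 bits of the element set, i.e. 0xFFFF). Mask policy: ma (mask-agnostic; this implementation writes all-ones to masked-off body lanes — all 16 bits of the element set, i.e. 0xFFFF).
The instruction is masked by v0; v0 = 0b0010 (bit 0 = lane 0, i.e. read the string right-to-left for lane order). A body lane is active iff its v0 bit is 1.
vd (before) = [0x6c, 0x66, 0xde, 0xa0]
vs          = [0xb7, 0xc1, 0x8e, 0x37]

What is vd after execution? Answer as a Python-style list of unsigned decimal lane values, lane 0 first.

VLMAX = VLEN×LMUL/SEW = 128×1/2/16 = 4
AVL=7 > VLMAX=4, so vl = 4
vd[0] mask-off/ones -> 0xffff
vd[1] and(0x66,0xc1) -> 0x40
vd[2] mask-off/ones -> 0xffff
vd[3] mask-off/ones -> 0xffff

vd = [65535, 64, 65535, 65535]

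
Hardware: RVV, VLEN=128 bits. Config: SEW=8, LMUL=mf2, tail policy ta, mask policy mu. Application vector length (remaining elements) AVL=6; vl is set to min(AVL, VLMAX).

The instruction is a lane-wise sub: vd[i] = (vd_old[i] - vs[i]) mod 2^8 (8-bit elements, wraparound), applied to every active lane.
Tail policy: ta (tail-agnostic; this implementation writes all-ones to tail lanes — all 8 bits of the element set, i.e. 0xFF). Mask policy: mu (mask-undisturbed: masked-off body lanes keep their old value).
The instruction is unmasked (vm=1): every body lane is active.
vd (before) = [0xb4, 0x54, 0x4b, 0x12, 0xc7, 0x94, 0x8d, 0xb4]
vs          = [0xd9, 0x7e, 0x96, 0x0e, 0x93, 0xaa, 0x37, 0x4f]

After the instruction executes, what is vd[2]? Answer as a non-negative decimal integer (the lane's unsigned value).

vd[2] = 181

lanes per group: 128·1/2/8 = 8
vl ← min(6, 8) = 6
vd[0] sub(0xb4,0xd9) -> 0xdb
vd[1] sub(0x54,0x7e) -> 0xd6
vd[2] sub(0x4b,0x96) -> 0xb5
vd[3] sub(0x12,0x0e) -> 0x04
vd[4] sub(0xc7,0x93) -> 0x34
vd[5] sub(0x94,0xaa) -> 0xea
vd[6] tail/ones -> 0xff
vd[7] tail/ones -> 0xff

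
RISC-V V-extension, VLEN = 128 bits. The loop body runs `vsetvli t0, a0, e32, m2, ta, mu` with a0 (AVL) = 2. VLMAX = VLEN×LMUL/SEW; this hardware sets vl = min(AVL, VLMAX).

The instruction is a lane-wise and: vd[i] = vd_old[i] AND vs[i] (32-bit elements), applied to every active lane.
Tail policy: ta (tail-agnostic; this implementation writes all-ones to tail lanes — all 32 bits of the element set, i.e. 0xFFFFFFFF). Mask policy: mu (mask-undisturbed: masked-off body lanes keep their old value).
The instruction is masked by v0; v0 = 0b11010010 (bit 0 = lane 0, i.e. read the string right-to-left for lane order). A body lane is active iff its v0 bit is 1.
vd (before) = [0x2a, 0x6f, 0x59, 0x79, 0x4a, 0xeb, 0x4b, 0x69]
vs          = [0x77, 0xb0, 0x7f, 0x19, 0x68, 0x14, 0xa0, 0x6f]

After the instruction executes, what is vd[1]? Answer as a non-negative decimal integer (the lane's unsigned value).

vd[1] = 32

VLMAX = (128 × 2) / 32 = 8 lanes
AVL=2 ≤ VLMAX=8, so vl = 2
lane  0: mask-off/keep ⇒ 0x2a
lane  1: and(0x6f,0xb0) ⇒ 0x20
lane  2: tail/ones ⇒ 0xffffffff
lane  3: tail/ones ⇒ 0xffffffff
lane  4: tail/ones ⇒ 0xffffffff
lane  5: tail/ones ⇒ 0xffffffff
lane  6: tail/ones ⇒ 0xffffffff
lane  7: tail/ones ⇒ 0xffffffff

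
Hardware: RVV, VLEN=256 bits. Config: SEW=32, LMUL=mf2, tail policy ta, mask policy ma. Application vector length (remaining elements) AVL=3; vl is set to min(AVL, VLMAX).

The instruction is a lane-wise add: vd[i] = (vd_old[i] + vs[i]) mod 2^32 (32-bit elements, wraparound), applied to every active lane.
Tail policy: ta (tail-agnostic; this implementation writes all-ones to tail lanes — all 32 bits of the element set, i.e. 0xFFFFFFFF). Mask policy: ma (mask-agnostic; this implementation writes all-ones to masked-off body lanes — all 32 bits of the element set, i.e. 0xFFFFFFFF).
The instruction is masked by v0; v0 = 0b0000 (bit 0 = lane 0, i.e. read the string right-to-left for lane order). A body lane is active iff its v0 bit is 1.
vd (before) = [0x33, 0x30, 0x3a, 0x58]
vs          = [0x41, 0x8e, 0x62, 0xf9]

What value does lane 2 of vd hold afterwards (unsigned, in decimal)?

VLMAX = (256 × 1/2) / 32 = 4 lanes
vl ← min(3, 4) = 3
  i=0: mask-off/ones → 4294967295
  i=1: mask-off/ones → 4294967295
  i=2: mask-off/ones → 4294967295
  i=3: tail/ones → 4294967295

vd[2] = 4294967295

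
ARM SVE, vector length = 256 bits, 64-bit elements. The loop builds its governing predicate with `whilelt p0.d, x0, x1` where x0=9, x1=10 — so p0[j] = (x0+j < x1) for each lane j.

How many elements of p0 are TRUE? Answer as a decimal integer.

register lanes = 256/64 = 4
whilelt: lane j active iff 9+j < 10 → j < 1 → 1 active

vl = 1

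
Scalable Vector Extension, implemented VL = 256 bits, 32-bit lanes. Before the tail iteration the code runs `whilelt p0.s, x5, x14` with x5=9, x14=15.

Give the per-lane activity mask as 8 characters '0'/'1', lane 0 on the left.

lane count: 256 div 32 = 8
p0[j] = (9+j < 15); true for j=0..5 → 6 lanes set
bits (lane 0 leftmost): 11111100

predicate = 11111100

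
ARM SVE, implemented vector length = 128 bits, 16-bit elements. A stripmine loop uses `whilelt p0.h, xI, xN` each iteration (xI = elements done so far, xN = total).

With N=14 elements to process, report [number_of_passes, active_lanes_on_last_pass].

lane count: 128 div 16 = 8
iterations = ceil(14/8) = 2; final-pass vl = 6

[iterations, last_vl] = [2, 6]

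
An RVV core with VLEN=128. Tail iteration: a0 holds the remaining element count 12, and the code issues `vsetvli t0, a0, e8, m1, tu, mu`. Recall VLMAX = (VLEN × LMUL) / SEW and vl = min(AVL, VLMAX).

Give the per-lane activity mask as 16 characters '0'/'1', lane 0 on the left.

predicate = 1111111111110000

lanes per group: 128·1/8 = 16
vl = min(AVL, VLMAX) = min(12, 16) = 12
bits (lane 0 leftmost): 1111111111110000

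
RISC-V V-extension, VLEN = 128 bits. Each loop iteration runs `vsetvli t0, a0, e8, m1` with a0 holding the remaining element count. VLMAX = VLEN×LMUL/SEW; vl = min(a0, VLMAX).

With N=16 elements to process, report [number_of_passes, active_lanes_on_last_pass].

[iterations, last_vl] = [1, 16]

VLMAX = (128 × 1) / 8 = 16 lanes
16 elements at 16/iter → 1 passes, remainder 16 on the last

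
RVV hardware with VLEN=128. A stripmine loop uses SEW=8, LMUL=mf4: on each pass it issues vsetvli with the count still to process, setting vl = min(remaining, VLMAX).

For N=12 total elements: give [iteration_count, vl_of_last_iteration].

lanes per group: 128·1/4/8 = 4
N=12: ⌈12/4⌉ = 3 iters; last vl = 12 − 2×4 = 4

[iterations, last_vl] = [3, 4]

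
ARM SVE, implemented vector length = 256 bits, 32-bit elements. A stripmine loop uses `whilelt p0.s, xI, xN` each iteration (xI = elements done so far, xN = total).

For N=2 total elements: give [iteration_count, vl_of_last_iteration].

lane count: 256 div 32 = 8
N=2: ⌈2/8⌉ = 1 iters; last vl = 2 − 0×8 = 2

[iterations, last_vl] = [1, 2]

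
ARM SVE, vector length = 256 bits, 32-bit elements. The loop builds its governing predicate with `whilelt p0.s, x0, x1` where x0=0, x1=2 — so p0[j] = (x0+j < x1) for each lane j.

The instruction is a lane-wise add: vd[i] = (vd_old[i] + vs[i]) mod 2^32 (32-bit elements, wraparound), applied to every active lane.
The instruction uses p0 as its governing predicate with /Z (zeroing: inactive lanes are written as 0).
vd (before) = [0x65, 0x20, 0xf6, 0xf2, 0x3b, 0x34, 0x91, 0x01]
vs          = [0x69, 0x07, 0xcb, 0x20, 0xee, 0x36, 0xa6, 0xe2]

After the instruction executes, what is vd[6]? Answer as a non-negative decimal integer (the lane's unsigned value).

vd[6] = 0

256-bit reg / 32-bit elem → 8 lanes
whilelt: lane j active iff 0+j < 2 → j < 2 → 2 active
lane  0: add(0x65,0x69) ⇒ 0xce
lane  1: add(0x20,0x07) ⇒ 0x27
lane  2: tail/zero ⇒ 0x00
lane  3: tail/zero ⇒ 0x00
lane  4: tail/zero ⇒ 0x00
lane  5: tail/zero ⇒ 0x00
lane  6: tail/zero ⇒ 0x00
lane  7: tail/zero ⇒ 0x00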